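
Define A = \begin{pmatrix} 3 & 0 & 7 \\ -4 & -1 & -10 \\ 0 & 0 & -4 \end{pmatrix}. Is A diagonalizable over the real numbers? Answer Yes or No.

Characteristic polynomial: p(t) = t^3 + 2t^2 - 11t - 12 = (t - 3)(t + 1)(t + 4).
All 3 eigenvalues are distinct, so A is diagonalizable.

Yes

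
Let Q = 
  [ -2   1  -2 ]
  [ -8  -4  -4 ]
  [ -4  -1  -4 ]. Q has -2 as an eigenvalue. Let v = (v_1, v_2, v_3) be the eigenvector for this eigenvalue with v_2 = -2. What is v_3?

-1

Q + 2I = [[0, 1, -2], [-8, -2, -4], [-4, -1, -2]].
Solving (Q + 2I)v = 0 gives the eigenspace spanned by (1, -2, -1).
With v_2 = -2, v = (1, -2, -1), so v_3 = -1.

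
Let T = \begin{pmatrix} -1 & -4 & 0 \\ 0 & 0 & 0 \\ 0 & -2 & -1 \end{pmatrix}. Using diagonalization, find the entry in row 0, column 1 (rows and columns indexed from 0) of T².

4

Characteristic polynomial: λ^3 + 2λ^2 + λ = λ(λ + 1)^2, so the eigenvalues are -1, -1, 0.
λ=-1: eigenvector (-5, 0, -3).
λ=0: eigenvector (-4, 1, -2).
λ=-1: eigenvector (2, 0, 1).
P = [[-5, -4, 2], [0, 1, 0], [-3, -2, 1]], D = diag(-1, 0, -1), P⁻¹ = [[1, 0, -2], [0, 1, 0], [3, 2, -5]].
T² = P·diag(1, 0, 1)·P⁻¹ = [[1, 4, 0], [0, 0, 0], [0, 2, 1]].
The requested entry is 4.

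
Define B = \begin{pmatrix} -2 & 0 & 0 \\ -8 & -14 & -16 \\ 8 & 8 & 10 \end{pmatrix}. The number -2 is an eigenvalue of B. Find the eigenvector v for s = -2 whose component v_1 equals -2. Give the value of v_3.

B + 2I = [[0, 0, 0], [-8, -12, -16], [8, 8, 12]].
Solving (B + 2I)v = 0 gives the eigenspace spanned by (-2, -4, 4).
With v_1 = -2, v = (-2, -4, 4), so v_3 = 4.

4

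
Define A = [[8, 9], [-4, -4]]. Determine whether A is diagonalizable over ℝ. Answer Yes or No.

No

Characteristic polynomial: p(λ) = λ^2 - 4λ + 4 = (λ - 2)^2.
λ = 2 has algebraic multiplicity 2; rank(A − 2I) = 1, so geometric multiplicity = 1.
Geometric multiplicity < algebraic multiplicity, so A is not diagonalizable.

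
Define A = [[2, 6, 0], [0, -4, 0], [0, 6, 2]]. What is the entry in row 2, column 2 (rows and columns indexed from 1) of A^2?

Characteristic polynomial: μ^3 - 12μ + 16 = (μ - 2)^2(μ + 4), so the eigenvalues are -4, 2, 2.
μ=2: eigenvector (-1, 0, -2).
μ=-4: eigenvector (-1, 1, -1).
μ=2: eigenvector (1, 0, 1).
P = [[-1, -1, 1], [0, 1, 0], [-2, -1, 1]], D = diag(2, -4, 2), P⁻¹ = [[1, 0, -1], [0, 1, 0], [2, 1, -1]].
A² = P·diag(4, 16, 4)·P⁻¹ = [[4, -12, 0], [0, 16, 0], [0, -12, 4]].
The requested entry is 16.

16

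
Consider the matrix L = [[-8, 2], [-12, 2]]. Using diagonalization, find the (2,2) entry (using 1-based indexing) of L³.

104

Characteristic polynomial: s^2 + 6s + 8 = (s + 2)(s + 4), so the eigenvalues are -4, -2.
s=-4: eigenvector (-1, -2).
s=-2: eigenvector (1, 3).
P = [[-1, 1], [-2, 3]], D = diag(-4, -2), P⁻¹ = [[-3, 1], [-2, 1]].
L³ = P·diag(-64, -8)·P⁻¹ = [[-176, 56], [-336, 104]].
The requested entry is 104.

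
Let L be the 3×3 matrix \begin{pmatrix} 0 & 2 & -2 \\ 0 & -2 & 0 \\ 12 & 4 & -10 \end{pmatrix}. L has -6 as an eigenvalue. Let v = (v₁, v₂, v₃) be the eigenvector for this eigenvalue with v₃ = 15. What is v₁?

5

L + 6I = [[6, 2, -2], [0, 4, 0], [12, 4, -4]].
Solving (L + 6I)v = 0 gives the eigenspace spanned by (5, 0, 15).
With v₃ = 15, v = (5, 0, 15), so v₁ = 5.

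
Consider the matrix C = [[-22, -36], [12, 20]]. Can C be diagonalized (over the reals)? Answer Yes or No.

Characteristic polynomial: p(μ) = μ^2 + 2μ - 8 = (μ - 2)(μ + 4).
All 2 eigenvalues are distinct, so C is diagonalizable.

Yes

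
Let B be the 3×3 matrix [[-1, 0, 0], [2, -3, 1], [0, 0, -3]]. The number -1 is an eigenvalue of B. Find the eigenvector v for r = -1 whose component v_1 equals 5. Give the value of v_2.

5

B + 1I = [[0, 0, 0], [2, -2, 1], [0, 0, -2]].
Solving (B + 1I)v = 0 gives the eigenspace spanned by (5, 5, 0).
With v_1 = 5, v = (5, 5, 0), so v_2 = 5.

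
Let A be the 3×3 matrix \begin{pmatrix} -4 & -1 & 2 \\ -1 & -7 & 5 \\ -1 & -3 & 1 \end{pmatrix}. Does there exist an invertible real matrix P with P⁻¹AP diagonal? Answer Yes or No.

No

Characteristic polynomial: p(r) = r^3 + 10r^2 + 33r + 36 = (r + 3)^2(r + 4).
r = -3 has algebraic multiplicity 2; rank(A + 3I) = 2, so geometric multiplicity = 1.
Geometric multiplicity < algebraic multiplicity, so A is not diagonalizable.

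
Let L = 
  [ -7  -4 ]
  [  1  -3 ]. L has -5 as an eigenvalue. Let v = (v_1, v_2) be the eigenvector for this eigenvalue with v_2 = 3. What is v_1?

L + 5I = [[-2, -4], [1, 2]].
Solving (L + 5I)v = 0 gives the eigenspace spanned by (-6, 3).
With v_2 = 3, v = (-6, 3), so v_1 = -6.

-6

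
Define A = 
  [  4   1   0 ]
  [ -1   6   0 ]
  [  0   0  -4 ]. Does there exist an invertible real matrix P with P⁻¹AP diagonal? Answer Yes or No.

No

Characteristic polynomial: p(t) = t^3 - 6t^2 - 15t + 100 = (t - 5)^2(t + 4).
t = 5 has algebraic multiplicity 2; rank(A − 5I) = 2, so geometric multiplicity = 1.
Geometric multiplicity < algebraic multiplicity, so A is not diagonalizable.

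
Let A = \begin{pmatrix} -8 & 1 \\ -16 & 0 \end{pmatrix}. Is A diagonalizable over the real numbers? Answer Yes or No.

Characteristic polynomial: p(μ) = μ^2 + 8μ + 16 = (μ + 4)^2.
μ = -4 has algebraic multiplicity 2; rank(A + 4I) = 1, so geometric multiplicity = 1.
Geometric multiplicity < algebraic multiplicity, so A is not diagonalizable.

No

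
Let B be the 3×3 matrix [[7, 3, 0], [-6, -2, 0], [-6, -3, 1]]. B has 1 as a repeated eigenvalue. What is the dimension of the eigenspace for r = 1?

2

B − 1I = [[6, 3, 0], [-6, -3, 0], [-6, -3, 0]].
This matrix has rank 1, so its null space has dimension 3 − 1 = 2.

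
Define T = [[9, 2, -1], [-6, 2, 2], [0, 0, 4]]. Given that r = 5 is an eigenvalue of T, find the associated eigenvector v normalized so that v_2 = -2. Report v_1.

T − 5I = [[4, 2, -1], [-6, -3, 2], [0, 0, -1]].
Solving (T − 5I)v = 0 gives the eigenspace spanned by (1, -2, 0).
With v_2 = -2, v = (1, -2, 0), so v_1 = 1.

1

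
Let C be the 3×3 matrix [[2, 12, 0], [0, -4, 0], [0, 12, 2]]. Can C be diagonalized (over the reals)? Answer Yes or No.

Yes

Characteristic polynomial: p(r) = r^3 - 12r + 16 = (r - 2)^2(r + 4).
r = 2 has algebraic multiplicity 2; rank(C − 2I) = 1, so geometric multiplicity = 2.
Every eigenvalue has geometric = algebraic multiplicity, so C is diagonalizable.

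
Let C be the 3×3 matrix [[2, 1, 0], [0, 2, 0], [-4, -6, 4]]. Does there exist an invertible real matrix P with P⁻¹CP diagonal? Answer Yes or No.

No

Characteristic polynomial: p(λ) = λ^3 - 8λ^2 + 20λ - 16 = (λ - 4)(λ - 2)^2.
λ = 2 has algebraic multiplicity 2; rank(C − 2I) = 2, so geometric multiplicity = 1.
Geometric multiplicity < algebraic multiplicity, so C is not diagonalizable.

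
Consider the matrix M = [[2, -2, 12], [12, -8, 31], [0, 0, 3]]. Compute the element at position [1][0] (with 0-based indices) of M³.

Characteristic polynomial: μ^3 + 3μ^2 - 10μ - 24 = (μ - 3)(μ + 2)(μ + 4), so the eigenvalues are -4, -2, 3.
μ=-2: eigenvector (1, 2, 0).
μ=-4: eigenvector (1, 3, 0).
μ=3: eigenvector (2, 5, 1).
P = [[1, 1, 2], [2, 3, 5], [0, 0, 1]], D = diag(-2, -4, 3), P⁻¹ = [[3, -1, -1], [-2, 1, -1], [0, 0, 1]].
M³ = P·diag(-8, -64, 27)·P⁻¹ = [[104, -56, 126], [336, -176, 343], [0, 0, 27]].
The requested entry is 336.

336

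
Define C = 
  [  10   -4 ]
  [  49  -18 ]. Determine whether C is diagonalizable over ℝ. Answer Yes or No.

Characteristic polynomial: p(λ) = λ^2 + 8λ + 16 = (λ + 4)^2.
λ = -4 has algebraic multiplicity 2; rank(C + 4I) = 1, so geometric multiplicity = 1.
Geometric multiplicity < algebraic multiplicity, so C is not diagonalizable.

No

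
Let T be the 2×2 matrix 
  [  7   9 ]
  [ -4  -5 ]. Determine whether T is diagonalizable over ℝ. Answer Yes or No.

Characteristic polynomial: p(λ) = λ^2 - 2λ + 1 = (λ - 1)^2.
λ = 1 has algebraic multiplicity 2; rank(T − 1I) = 1, so geometric multiplicity = 1.
Geometric multiplicity < algebraic multiplicity, so T is not diagonalizable.

No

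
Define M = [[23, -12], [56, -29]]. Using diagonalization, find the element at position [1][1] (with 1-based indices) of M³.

Characteristic polynomial: t^2 + 6t + 5 = (t + 1)(t + 5), so the eigenvalues are -5, -1.
t=-1: eigenvector (1, 2).
t=-5: eigenvector (3, 7).
P = [[1, 3], [2, 7]], D = diag(-1, -5), P⁻¹ = [[7, -3], [-2, 1]].
M³ = P·diag(-1, -125)·P⁻¹ = [[743, -372], [1736, -869]].
The requested entry is 743.

743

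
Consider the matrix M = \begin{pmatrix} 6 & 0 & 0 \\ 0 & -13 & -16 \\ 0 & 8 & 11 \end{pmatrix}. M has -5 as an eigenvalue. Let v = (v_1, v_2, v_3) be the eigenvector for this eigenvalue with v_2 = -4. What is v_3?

2

M + 5I = [[11, 0, 0], [0, -8, -16], [0, 8, 16]].
Solving (M + 5I)v = 0 gives the eigenspace spanned by (0, -4, 2).
With v_2 = -4, v = (0, -4, 2), so v_3 = 2.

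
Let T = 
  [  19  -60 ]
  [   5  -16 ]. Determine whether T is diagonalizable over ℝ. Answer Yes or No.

Characteristic polynomial: p(λ) = λ^2 - 3λ - 4 = (λ - 4)(λ + 1).
All 2 eigenvalues are distinct, so T is diagonalizable.

Yes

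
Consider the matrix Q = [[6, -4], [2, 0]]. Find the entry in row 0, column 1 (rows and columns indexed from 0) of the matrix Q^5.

-1984

Characteristic polynomial: r^2 - 6r + 8 = (r - 4)(r - 2), so the eigenvalues are 2, 4.
r=4: eigenvector (2, 1).
r=2: eigenvector (-1, -1).
P = [[2, -1], [1, -1]], D = diag(4, 2), P⁻¹ = [[1, -1], [1, -2]].
Q⁵ = P·diag(1024, 32)·P⁻¹ = [[2016, -1984], [992, -960]].
The requested entry is -1984.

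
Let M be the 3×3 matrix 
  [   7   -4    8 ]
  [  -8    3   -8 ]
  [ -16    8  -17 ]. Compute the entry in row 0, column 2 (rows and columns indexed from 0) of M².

Characteristic polynomial: r^3 + 7r^2 + 11r + 5 = (r + 1)^2(r + 5), so the eigenvalues are -5, -1, -1.
r=-1: eigenvector (3, -2, -4).
r=-5: eigenvector (-1, 1, 2).
r=-1: eigenvector (-1, 0, 1).
P = [[3, -1, -1], [-2, 1, 0], [-4, 2, 1]], D = diag(-1, -5, -1), P⁻¹ = [[1, -1, 1], [2, -1, 2], [0, -2, 1]].
M² = P·diag(1, 25, 1)·P⁻¹ = [[-47, 24, -48], [48, -23, 48], [96, -48, 97]].
The requested entry is -48.

-48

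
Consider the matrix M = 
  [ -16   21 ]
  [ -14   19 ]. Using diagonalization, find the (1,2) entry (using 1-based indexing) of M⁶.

Characteristic polynomial: s^2 - 3s - 10 = (s - 5)(s + 2), so the eigenvalues are -2, 5.
s=5: eigenvector (1, 1).
s=-2: eigenvector (3, 2).
P = [[1, 3], [1, 2]], D = diag(5, -2), P⁻¹ = [[-2, 3], [1, -1]].
M⁶ = P·diag(15625, 64)·P⁻¹ = [[-31058, 46683], [-31122, 46747]].
The requested entry is 46683.

46683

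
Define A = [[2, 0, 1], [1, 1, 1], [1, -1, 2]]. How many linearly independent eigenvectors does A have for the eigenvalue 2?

1

A − 2I = [[0, 0, 1], [1, -1, 1], [1, -1, 0]].
This matrix has rank 2, so its null space has dimension 3 − 2 = 1.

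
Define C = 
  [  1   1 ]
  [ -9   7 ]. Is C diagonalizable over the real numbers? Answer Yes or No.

No

Characteristic polynomial: p(t) = t^2 - 8t + 16 = (t - 4)^2.
t = 4 has algebraic multiplicity 2; rank(C − 4I) = 1, so geometric multiplicity = 1.
Geometric multiplicity < algebraic multiplicity, so C is not diagonalizable.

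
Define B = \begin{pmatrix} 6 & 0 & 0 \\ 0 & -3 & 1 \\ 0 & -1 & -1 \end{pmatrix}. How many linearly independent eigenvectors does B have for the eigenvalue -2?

B + 2I = [[8, 0, 0], [0, -1, 1], [0, -1, 1]].
This matrix has rank 2, so its null space has dimension 3 − 2 = 1.

1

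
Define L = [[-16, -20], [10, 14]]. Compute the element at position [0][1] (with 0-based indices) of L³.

-560

Characteristic polynomial: μ^2 + 2μ - 24 = (μ - 4)(μ + 6), so the eigenvalues are -6, 4.
μ=-6: eigenvector (2, -1).
μ=4: eigenvector (-1, 1).
P = [[2, -1], [-1, 1]], D = diag(-6, 4), P⁻¹ = [[1, 1], [1, 2]].
L³ = P·diag(-216, 64)·P⁻¹ = [[-496, -560], [280, 344]].
The requested entry is -560.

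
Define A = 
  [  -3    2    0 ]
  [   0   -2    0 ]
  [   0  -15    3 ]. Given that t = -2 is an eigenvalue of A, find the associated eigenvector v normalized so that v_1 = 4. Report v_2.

A + 2I = [[-1, 2, 0], [0, 0, 0], [0, -15, 5]].
Solving (A + 2I)v = 0 gives the eigenspace spanned by (4, 2, 6).
With v_1 = 4, v = (4, 2, 6), so v_2 = 2.

2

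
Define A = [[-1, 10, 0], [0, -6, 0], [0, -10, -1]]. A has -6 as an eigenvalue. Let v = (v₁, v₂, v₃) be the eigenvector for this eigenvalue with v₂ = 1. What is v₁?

A + 6I = [[5, 10, 0], [0, 0, 0], [0, -10, 5]].
Solving (A + 6I)v = 0 gives the eigenspace spanned by (-2, 1, 2).
With v₂ = 1, v = (-2, 1, 2), so v₁ = -2.

-2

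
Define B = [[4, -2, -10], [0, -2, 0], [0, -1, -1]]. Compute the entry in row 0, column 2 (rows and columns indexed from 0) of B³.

-130

Characteristic polynomial: r^3 - r^2 - 10r - 8 = (r - 4)(r + 1)(r + 2), so the eigenvalues are -2, -1, 4.
r=4: eigenvector (1, 0, 0).
r=-1: eigenvector (2, 0, 1).
r=-2: eigenvector (2, 1, 1).
P = [[1, 2, 2], [0, 0, 1], [0, 1, 1]], D = diag(4, -1, -2), P⁻¹ = [[1, 0, -2], [0, -1, 1], [0, 1, 0]].
B³ = P·diag(64, -1, -8)·P⁻¹ = [[64, -14, -130], [0, -8, 0], [0, -7, -1]].
The requested entry is -130.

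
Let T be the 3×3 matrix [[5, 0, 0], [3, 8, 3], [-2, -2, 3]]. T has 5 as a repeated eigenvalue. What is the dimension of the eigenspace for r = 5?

T − 5I = [[0, 0, 0], [3, 3, 3], [-2, -2, -2]].
This matrix has rank 1, so its null space has dimension 3 − 1 = 2.

2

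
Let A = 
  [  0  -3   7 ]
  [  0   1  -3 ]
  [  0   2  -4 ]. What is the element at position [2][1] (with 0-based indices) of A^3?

Characteristic polynomial: μ^3 + 3μ^2 + 2μ = μ(μ + 1)(μ + 2), so the eigenvalues are -2, -1, 0.
μ=0: eigenvector (1, 0, 0).
μ=-1: eigenvector (-5, 3, 2).
μ=-2: eigenvector (-2, 1, 1).
P = [[1, -5, -2], [0, 3, 1], [0, 2, 1]], D = diag(0, -1, -2), P⁻¹ = [[1, 1, 1], [0, 1, -1], [0, -2, 3]].
A³ = P·diag(0, -1, -8)·P⁻¹ = [[0, -27, 43], [0, 13, -21], [0, 14, -22]].
The requested entry is 14.

14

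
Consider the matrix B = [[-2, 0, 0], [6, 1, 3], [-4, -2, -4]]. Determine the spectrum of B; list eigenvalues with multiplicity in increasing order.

Characteristic polynomial: p(t) = t^3 + 5t^2 + 8t + 4 = (t + 1)(t + 2)^2.
Roots (with multiplicity): -2, -2, -1.

-2, -2, -1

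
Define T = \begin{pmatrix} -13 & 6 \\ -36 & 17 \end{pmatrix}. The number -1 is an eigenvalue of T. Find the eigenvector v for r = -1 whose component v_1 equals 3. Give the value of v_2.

6

T + 1I = [[-12, 6], [-36, 18]].
Solving (T + 1I)v = 0 gives the eigenspace spanned by (3, 6).
With v_1 = 3, v = (3, 6), so v_2 = 6.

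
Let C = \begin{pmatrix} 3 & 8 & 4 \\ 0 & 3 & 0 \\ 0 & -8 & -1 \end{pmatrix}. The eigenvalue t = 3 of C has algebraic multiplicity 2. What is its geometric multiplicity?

2

C − 3I = [[0, 8, 4], [0, 0, 0], [0, -8, -4]].
This matrix has rank 1, so its null space has dimension 3 − 1 = 2.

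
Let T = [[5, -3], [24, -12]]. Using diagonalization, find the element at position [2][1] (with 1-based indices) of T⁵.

Characteristic polynomial: λ^2 + 7λ + 12 = (λ + 3)(λ + 4), so the eigenvalues are -4, -3.
λ=-3: eigenvector (-3, -8).
λ=-4: eigenvector (1, 3).
P = [[-3, 1], [-8, 3]], D = diag(-3, -4), P⁻¹ = [[-3, 1], [-8, 3]].
T⁵ = P·diag(-243, -1024)·P⁻¹ = [[6005, -2343], [18744, -7272]].
The requested entry is 18744.

18744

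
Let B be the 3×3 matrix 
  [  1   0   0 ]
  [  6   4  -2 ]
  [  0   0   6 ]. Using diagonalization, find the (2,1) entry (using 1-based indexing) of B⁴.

510

Characteristic polynomial: r^3 - 11r^2 + 34r - 24 = (r - 6)(r - 4)(r - 1), so the eigenvalues are 1, 4, 6.
r=1: eigenvector (1, -2, 0).
r=4: eigenvector (0, 1, 0).
r=6: eigenvector (0, -1, 1).
P = [[1, 0, 0], [-2, 1, -1], [0, 0, 1]], D = diag(1, 4, 6), P⁻¹ = [[1, 0, 0], [2, 1, 1], [0, 0, 1]].
B⁴ = P·diag(1, 256, 1296)·P⁻¹ = [[1, 0, 0], [510, 256, -1040], [0, 0, 1296]].
The requested entry is 510.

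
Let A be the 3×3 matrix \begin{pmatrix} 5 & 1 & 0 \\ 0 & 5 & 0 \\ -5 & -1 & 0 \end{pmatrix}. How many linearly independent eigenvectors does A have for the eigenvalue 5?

A − 5I = [[0, 1, 0], [0, 0, 0], [-5, -1, -5]].
This matrix has rank 2, so its null space has dimension 3 − 2 = 1.

1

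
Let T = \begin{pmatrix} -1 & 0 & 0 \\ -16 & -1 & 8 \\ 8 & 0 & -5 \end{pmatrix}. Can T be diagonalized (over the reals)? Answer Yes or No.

Yes

Characteristic polynomial: p(s) = s^3 + 7s^2 + 11s + 5 = (s + 1)^2(s + 5).
s = -1 has algebraic multiplicity 2; rank(T + 1I) = 1, so geometric multiplicity = 2.
Every eigenvalue has geometric = algebraic multiplicity, so T is diagonalizable.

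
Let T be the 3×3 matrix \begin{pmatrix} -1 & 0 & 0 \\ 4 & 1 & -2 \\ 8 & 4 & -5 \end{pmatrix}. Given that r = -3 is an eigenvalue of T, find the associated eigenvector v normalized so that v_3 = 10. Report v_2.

5

T + 3I = [[2, 0, 0], [4, 4, -2], [8, 4, -2]].
Solving (T + 3I)v = 0 gives the eigenspace spanned by (0, 5, 10).
With v_3 = 10, v = (0, 5, 10), so v_2 = 5.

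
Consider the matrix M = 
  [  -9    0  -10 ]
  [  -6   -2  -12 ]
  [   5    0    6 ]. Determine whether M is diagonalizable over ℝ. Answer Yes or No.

Characteristic polynomial: p(μ) = μ^3 + 5μ^2 + 2μ - 8 = (μ - 1)(μ + 2)(μ + 4).
All 3 eigenvalues are distinct, so M is diagonalizable.

Yes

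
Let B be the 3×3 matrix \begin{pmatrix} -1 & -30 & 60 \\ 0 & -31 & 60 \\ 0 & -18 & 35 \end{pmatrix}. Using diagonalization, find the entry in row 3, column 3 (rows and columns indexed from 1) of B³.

Characteristic polynomial: t^3 - 3t^2 - 9t - 5 = (t - 5)(t + 1)^2, so the eigenvalues are -1, -1, 5.
t=-1: eigenvector (2, 2, 1).
t=-1: eigenvector (1, 0, 0).
t=5: eigenvector (5, 5, 3).
P = [[2, 1, 5], [2, 0, 5], [1, 0, 3]], D = diag(-1, -1, 5), P⁻¹ = [[0, 3, -5], [1, -1, 0], [0, -1, 2]].
B³ = P·diag(-1, -1, 125)·P⁻¹ = [[-1, -630, 1260], [0, -631, 1260], [0, -378, 755]].
The requested entry is 755.

755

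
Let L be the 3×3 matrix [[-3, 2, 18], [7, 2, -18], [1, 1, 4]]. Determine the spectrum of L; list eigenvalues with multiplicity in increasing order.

-5, 4, 4

Characteristic polynomial: p(t) = t^3 - 3t^2 - 24t + 80 = (t - 4)^2(t + 5).
Roots (with multiplicity): -5, 4, 4.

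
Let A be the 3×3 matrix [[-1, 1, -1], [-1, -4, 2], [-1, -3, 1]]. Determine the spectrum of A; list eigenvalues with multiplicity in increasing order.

Characteristic polynomial: p(λ) = λ^3 + 4λ^2 + 5λ + 2 = (λ + 1)^2(λ + 2).
Roots (with multiplicity): -2, -1, -1.

-2, -1, -1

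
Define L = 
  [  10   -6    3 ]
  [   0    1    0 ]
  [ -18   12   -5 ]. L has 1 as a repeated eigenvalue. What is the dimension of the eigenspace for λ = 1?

2

L − 1I = [[9, -6, 3], [0, 0, 0], [-18, 12, -6]].
This matrix has rank 1, so its null space has dimension 3 − 1 = 2.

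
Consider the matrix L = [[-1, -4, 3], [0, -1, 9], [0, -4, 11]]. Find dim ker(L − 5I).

1

L − 5I = [[-6, -4, 3], [0, -6, 9], [0, -4, 6]].
This matrix has rank 2, so its null space has dimension 3 − 2 = 1.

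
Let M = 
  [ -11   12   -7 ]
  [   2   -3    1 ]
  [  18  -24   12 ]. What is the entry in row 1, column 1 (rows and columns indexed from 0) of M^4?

Characteristic polynomial: μ^3 + 2μ^2 - 9μ - 18 = (μ - 3)(μ + 2)(μ + 3), so the eigenvalues are -3, -2, 3.
μ=-2: eigenvector (-1, 1, 3).
μ=-3: eigenvector (-2, 1, 4).
μ=3: eigenvector (-1, 0, 2).
P = [[-1, -2, -1], [1, 1, 0], [3, 4, 2]], D = diag(-2, -3, 3), P⁻¹ = [[2, 0, 1], [-2, 1, -1], [1, -2, 1]].
M⁴ = P·diag(16, 81, 81)·P⁻¹ = [[211, 0, 65], [-130, 81, -65], [-390, 0, -114]].
The requested entry is 81.

81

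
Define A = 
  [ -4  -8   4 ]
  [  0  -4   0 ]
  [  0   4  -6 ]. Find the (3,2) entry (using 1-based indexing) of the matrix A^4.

-2080

Characteristic polynomial: λ^3 + 14λ^2 + 64λ + 96 = (λ + 4)^2(λ + 6), so the eigenvalues are -6, -4, -4.
λ=-4: eigenvector (1, 0, 0).
λ=-4: eigenvector (-4, 1, 2).
λ=-6: eigenvector (-2, 0, 1).
P = [[1, -4, -2], [0, 1, 0], [0, 2, 1]], D = diag(-4, -4, -6), P⁻¹ = [[1, 0, 2], [0, 1, 0], [0, -2, 1]].
A⁴ = P·diag(256, 256, 1296)·P⁻¹ = [[256, 4160, -2080], [0, 256, 0], [0, -2080, 1296]].
The requested entry is -2080.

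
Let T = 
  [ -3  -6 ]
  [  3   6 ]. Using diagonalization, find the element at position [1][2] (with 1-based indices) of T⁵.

-486

Characteristic polynomial: r^2 - 3r = r(r - 3), so the eigenvalues are 0, 3.
r=3: eigenvector (1, -1).
r=0: eigenvector (2, -1).
P = [[1, 2], [-1, -1]], D = diag(3, 0), P⁻¹ = [[-1, -2], [1, 1]].
T⁵ = P·diag(243, 0)·P⁻¹ = [[-243, -486], [243, 486]].
The requested entry is -486.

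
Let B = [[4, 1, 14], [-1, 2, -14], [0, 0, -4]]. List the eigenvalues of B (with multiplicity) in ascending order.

Characteristic polynomial: p(r) = r^3 - 2r^2 - 15r + 36 = (r - 3)^2(r + 4).
Roots (with multiplicity): -4, 3, 3.

-4, 3, 3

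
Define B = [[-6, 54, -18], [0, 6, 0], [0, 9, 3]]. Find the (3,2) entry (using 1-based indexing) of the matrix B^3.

Characteristic polynomial: r^3 - 3r^2 - 36r + 108 = (r - 6)(r - 3)(r + 6), so the eigenvalues are -6, 3, 6.
r=3: eigenvector (-2, 0, 1).
r=6: eigenvector (0, 1, 3).
r=-6: eigenvector (1, 0, 0).
P = [[-2, 0, 1], [0, 1, 0], [1, 3, 0]], D = diag(3, 6, -6), P⁻¹ = [[0, -3, 1], [0, 1, 0], [1, -6, 2]].
B³ = P·diag(27, 216, -216)·P⁻¹ = [[-216, 1458, -486], [0, 216, 0], [0, 567, 27]].
The requested entry is 567.

567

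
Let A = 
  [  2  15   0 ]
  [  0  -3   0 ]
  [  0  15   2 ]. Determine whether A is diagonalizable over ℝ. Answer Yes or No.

Characteristic polynomial: p(λ) = λ^3 - λ^2 - 8λ + 12 = (λ - 2)^2(λ + 3).
λ = 2 has algebraic multiplicity 2; rank(A − 2I) = 1, so geometric multiplicity = 2.
Every eigenvalue has geometric = algebraic multiplicity, so A is diagonalizable.

Yes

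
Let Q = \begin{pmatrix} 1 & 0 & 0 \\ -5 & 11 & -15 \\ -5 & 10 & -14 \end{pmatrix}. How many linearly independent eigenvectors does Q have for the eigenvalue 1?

Q − 1I = [[0, 0, 0], [-5, 10, -15], [-5, 10, -15]].
This matrix has rank 1, so its null space has dimension 3 − 1 = 2.

2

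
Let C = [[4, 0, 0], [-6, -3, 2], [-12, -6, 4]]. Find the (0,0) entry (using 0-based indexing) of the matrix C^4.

Characteristic polynomial: s^3 - 5s^2 + 4s = s(s - 4)(s - 1), so the eigenvalues are 0, 1, 4.
s=4: eigenvector (1, -2, -4).
s=1: eigenvector (0, 1, 2).
s=0: eigenvector (0, -2, -3).
P = [[1, 0, 0], [-2, 1, -2], [-4, 2, -3]], D = diag(4, 1, 0), P⁻¹ = [[1, 0, 0], [2, -3, 2], [0, -2, 1]].
C⁴ = P·diag(256, 1, 0)·P⁻¹ = [[256, 0, 0], [-510, -3, 2], [-1020, -6, 4]].
The requested entry is 256.

256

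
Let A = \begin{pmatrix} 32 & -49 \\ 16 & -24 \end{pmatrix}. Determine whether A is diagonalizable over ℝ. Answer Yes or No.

Characteristic polynomial: p(t) = t^2 - 8t + 16 = (t - 4)^2.
t = 4 has algebraic multiplicity 2; rank(A − 4I) = 1, so geometric multiplicity = 1.
Geometric multiplicity < algebraic multiplicity, so A is not diagonalizable.

No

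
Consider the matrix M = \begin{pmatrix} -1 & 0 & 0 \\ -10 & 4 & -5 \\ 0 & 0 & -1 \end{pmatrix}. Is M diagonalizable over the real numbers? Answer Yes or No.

Yes

Characteristic polynomial: p(μ) = μ^3 - 2μ^2 - 7μ - 4 = (μ - 4)(μ + 1)^2.
μ = -1 has algebraic multiplicity 2; rank(M + 1I) = 1, so geometric multiplicity = 2.
Every eigenvalue has geometric = algebraic multiplicity, so M is diagonalizable.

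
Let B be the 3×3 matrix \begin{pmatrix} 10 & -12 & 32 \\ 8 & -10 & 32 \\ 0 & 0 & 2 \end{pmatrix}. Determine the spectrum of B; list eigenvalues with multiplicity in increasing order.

-2, 2, 2

Characteristic polynomial: p(r) = r^3 - 2r^2 - 4r + 8 = (r - 2)^2(r + 2).
Roots (with multiplicity): -2, 2, 2.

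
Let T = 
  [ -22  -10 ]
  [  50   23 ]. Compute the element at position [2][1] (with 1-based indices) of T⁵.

2750

Characteristic polynomial: r^2 - r - 6 = (r - 3)(r + 2), so the eigenvalues are -2, 3.
r=3: eigenvector (-2, 5).
r=-2: eigenvector (-1, 2).
P = [[-2, -1], [5, 2]], D = diag(3, -2), P⁻¹ = [[2, 1], [-5, -2]].
T⁵ = P·diag(243, -32)·P⁻¹ = [[-1132, -550], [2750, 1343]].
The requested entry is 2750.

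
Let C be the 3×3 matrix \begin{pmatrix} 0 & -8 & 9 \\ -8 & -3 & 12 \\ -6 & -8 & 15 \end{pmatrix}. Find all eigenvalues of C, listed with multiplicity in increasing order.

Characteristic polynomial: p(λ) = λ^3 - 12λ^2 + 41λ - 30 = (λ - 6)(λ - 5)(λ - 1).
Roots (with multiplicity): 1, 5, 6.

1, 5, 6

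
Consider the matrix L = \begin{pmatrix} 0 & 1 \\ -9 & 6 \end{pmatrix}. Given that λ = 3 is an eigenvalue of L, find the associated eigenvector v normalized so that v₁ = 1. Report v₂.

3

L − 3I = [[-3, 1], [-9, 3]].
Solving (L − 3I)v = 0 gives the eigenspace spanned by (1, 3).
With v₁ = 1, v = (1, 3), so v₂ = 3.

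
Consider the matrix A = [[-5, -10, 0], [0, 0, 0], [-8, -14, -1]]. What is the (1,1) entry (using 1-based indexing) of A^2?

Characteristic polynomial: μ^3 + 6μ^2 + 5μ = μ(μ + 1)(μ + 5), so the eigenvalues are -5, -1, 0.
μ=-5: eigenvector (1, 0, 2).
μ=0: eigenvector (-2, 1, 2).
μ=-1: eigenvector (0, 0, 1).
P = [[1, -2, 0], [0, 1, 0], [2, 2, 1]], D = diag(-5, 0, -1), P⁻¹ = [[1, 2, 0], [0, 1, 0], [-2, -6, 1]].
A² = P·diag(25, 0, 1)·P⁻¹ = [[25, 50, 0], [0, 0, 0], [48, 94, 1]].
The requested entry is 25.

25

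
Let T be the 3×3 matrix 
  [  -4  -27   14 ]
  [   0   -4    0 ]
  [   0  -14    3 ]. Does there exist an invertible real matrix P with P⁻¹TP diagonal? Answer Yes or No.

Characteristic polynomial: p(r) = r^3 + 5r^2 - 8r - 48 = (r - 3)(r + 4)^2.
r = -4 has algebraic multiplicity 2; rank(T + 4I) = 2, so geometric multiplicity = 1.
Geometric multiplicity < algebraic multiplicity, so T is not diagonalizable.

No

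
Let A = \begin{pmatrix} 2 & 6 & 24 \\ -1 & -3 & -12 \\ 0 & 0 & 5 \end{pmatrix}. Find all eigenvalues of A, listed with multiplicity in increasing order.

-1, 0, 5

Characteristic polynomial: p(s) = s^3 - 4s^2 - 5s = s(s - 5)(s + 1).
Roots (with multiplicity): -1, 0, 5.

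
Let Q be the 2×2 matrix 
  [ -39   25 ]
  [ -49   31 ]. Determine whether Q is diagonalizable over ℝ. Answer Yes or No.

Characteristic polynomial: p(μ) = μ^2 + 8μ + 16 = (μ + 4)^2.
μ = -4 has algebraic multiplicity 2; rank(Q + 4I) = 1, so geometric multiplicity = 1.
Geometric multiplicity < algebraic multiplicity, so Q is not diagonalizable.

No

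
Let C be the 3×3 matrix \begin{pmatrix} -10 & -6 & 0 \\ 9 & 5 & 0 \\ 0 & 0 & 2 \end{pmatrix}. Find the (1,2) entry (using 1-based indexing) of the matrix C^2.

30

Characteristic polynomial: t^3 + 3t^2 - 6t - 8 = (t - 2)(t + 1)(t + 4), so the eigenvalues are -4, -1, 2.
t=-4: eigenvector (1, -1, 0).
t=-1: eigenvector (-2, 3, 0).
t=2: eigenvector (0, 0, 1).
P = [[1, -2, 0], [-1, 3, 0], [0, 0, 1]], D = diag(-4, -1, 2), P⁻¹ = [[3, 2, 0], [1, 1, 0], [0, 0, 1]].
C² = P·diag(16, 1, 4)·P⁻¹ = [[46, 30, 0], [-45, -29, 0], [0, 0, 4]].
The requested entry is 30.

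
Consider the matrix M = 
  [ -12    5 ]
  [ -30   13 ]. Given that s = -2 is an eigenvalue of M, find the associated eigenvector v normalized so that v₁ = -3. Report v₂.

M + 2I = [[-10, 5], [-30, 15]].
Solving (M + 2I)v = 0 gives the eigenspace spanned by (-3, -6).
With v₁ = -3, v = (-3, -6), so v₂ = -6.

-6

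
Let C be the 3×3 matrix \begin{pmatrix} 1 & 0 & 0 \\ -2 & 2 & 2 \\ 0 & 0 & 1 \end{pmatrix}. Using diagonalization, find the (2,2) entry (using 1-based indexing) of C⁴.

16

Characteristic polynomial: λ^3 - 4λ^2 + 5λ - 2 = (λ - 2)(λ - 1)^2, so the eigenvalues are 1, 1, 2.
λ=1: eigenvector (1, 0, 1).
λ=2: eigenvector (0, 1, 0).
λ=1: eigenvector (2, -2, 3).
P = [[1, 0, 2], [0, 1, -2], [1, 0, 3]], D = diag(1, 2, 1), P⁻¹ = [[3, 0, -2], [-2, 1, 2], [-1, 0, 1]].
C⁴ = P·diag(1, 16, 1)·P⁻¹ = [[1, 0, 0], [-30, 16, 30], [0, 0, 1]].
The requested entry is 16.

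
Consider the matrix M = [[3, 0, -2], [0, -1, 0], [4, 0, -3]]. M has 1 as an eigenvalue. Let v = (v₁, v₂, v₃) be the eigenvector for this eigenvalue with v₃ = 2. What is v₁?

M − 1I = [[2, 0, -2], [0, -2, 0], [4, 0, -4]].
Solving (M − 1I)v = 0 gives the eigenspace spanned by (2, 0, 2).
With v₃ = 2, v = (2, 0, 2), so v₁ = 2.

2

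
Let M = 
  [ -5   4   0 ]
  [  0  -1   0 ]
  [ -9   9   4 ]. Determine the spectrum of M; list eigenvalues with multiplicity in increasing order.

-5, -1, 4

Characteristic polynomial: p(t) = t^3 + 2t^2 - 19t - 20 = (t - 4)(t + 1)(t + 5).
Roots (with multiplicity): -5, -1, 4.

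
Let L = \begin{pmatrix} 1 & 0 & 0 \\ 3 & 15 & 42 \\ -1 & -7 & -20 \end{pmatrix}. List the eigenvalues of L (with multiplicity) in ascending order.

-6, 1, 1

Characteristic polynomial: p(s) = s^3 + 4s^2 - 11s + 6 = (s - 1)^2(s + 6).
Roots (with multiplicity): -6, 1, 1.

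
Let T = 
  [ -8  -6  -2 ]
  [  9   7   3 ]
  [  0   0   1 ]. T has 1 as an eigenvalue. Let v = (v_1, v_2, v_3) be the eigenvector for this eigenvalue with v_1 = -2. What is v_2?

T − 1I = [[-9, -6, -2], [9, 6, 3], [0, 0, 0]].
Solving (T − 1I)v = 0 gives the eigenspace spanned by (-2, 3, 0).
With v_1 = -2, v = (-2, 3, 0), so v_2 = 3.

3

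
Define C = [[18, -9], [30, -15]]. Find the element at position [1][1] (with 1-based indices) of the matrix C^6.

4374

Characteristic polynomial: μ^2 - 3μ = μ(μ - 3), so the eigenvalues are 0, 3.
μ=0: eigenvector (1, 2).
μ=3: eigenvector (-3, -5).
P = [[1, -3], [2, -5]], D = diag(0, 3), P⁻¹ = [[-5, 3], [-2, 1]].
C⁶ = P·diag(0, 729)·P⁻¹ = [[4374, -2187], [7290, -3645]].
The requested entry is 4374.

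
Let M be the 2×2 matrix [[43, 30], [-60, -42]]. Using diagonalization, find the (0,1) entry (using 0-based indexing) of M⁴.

Characteristic polynomial: λ^2 - λ - 6 = (λ - 3)(λ + 2), so the eigenvalues are -2, 3.
λ=3: eigenvector (-3, 4).
λ=-2: eigenvector (2, -3).
P = [[-3, 2], [4, -3]], D = diag(3, -2), P⁻¹ = [[-3, -2], [-4, -3]].
M⁴ = P·diag(81, 16)·P⁻¹ = [[601, 390], [-780, -504]].
The requested entry is 390.

390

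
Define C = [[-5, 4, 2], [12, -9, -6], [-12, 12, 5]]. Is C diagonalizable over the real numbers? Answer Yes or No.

Yes

Characteristic polynomial: p(λ) = λ^3 + 9λ^2 + 23λ + 15 = (λ + 1)(λ + 3)(λ + 5).
All 3 eigenvalues are distinct, so C is diagonalizable.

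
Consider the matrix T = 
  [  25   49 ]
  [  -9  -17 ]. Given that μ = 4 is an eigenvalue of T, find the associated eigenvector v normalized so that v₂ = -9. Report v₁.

21

T − 4I = [[21, 49], [-9, -21]].
Solving (T − 4I)v = 0 gives the eigenspace spanned by (21, -9).
With v₂ = -9, v = (21, -9), so v₁ = 21.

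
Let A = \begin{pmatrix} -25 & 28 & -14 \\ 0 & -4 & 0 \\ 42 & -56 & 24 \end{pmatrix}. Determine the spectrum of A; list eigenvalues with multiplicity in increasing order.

-4, -4, 3

Characteristic polynomial: p(t) = t^3 + 5t^2 - 8t - 48 = (t - 3)(t + 4)^2.
Roots (with multiplicity): -4, -4, 3.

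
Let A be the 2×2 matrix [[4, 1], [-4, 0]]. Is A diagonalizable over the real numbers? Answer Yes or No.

Characteristic polynomial: p(μ) = μ^2 - 4μ + 4 = (μ - 2)^2.
μ = 2 has algebraic multiplicity 2; rank(A − 2I) = 1, so geometric multiplicity = 1.
Geometric multiplicity < algebraic multiplicity, so A is not diagonalizable.

No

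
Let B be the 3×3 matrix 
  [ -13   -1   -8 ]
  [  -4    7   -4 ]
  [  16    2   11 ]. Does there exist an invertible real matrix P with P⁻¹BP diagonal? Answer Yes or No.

No

Characteristic polynomial: p(μ) = μ^3 - 5μ^2 - 25μ + 125 = (μ - 5)^2(μ + 5).
μ = 5 has algebraic multiplicity 2; rank(B − 5I) = 2, so geometric multiplicity = 1.
Geometric multiplicity < algebraic multiplicity, so B is not diagonalizable.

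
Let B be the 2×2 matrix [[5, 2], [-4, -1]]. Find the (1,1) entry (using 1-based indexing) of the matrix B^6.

1457

Characteristic polynomial: s^2 - 4s + 3 = (s - 3)(s - 1), so the eigenvalues are 1, 3.
s=1: eigenvector (1, -2).
s=3: eigenvector (1, -1).
P = [[1, 1], [-2, -1]], D = diag(1, 3), P⁻¹ = [[-1, -1], [2, 1]].
B⁶ = P·diag(1, 729)·P⁻¹ = [[1457, 728], [-1456, -727]].
The requested entry is 1457.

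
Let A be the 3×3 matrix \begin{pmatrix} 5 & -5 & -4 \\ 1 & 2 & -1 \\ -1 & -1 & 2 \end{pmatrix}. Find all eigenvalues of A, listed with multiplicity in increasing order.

1, 4, 4

Characteristic polynomial: p(t) = t^3 - 9t^2 + 24t - 16 = (t - 4)^2(t - 1).
Roots (with multiplicity): 1, 4, 4.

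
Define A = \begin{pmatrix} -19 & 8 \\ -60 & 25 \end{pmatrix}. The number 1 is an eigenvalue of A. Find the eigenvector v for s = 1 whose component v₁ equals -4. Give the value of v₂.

A − 1I = [[-20, 8], [-60, 24]].
Solving (A − 1I)v = 0 gives the eigenspace spanned by (-4, -10).
With v₁ = -4, v = (-4, -10), so v₂ = -10.

-10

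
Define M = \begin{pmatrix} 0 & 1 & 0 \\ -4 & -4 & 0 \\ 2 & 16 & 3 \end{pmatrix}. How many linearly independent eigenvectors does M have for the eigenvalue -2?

1

M + 2I = [[2, 1, 0], [-4, -2, 0], [2, 16, 5]].
This matrix has rank 2, so its null space has dimension 3 − 2 = 1.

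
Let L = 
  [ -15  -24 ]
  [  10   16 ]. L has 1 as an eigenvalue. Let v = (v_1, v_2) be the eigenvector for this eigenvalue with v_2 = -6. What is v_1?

L − 1I = [[-16, -24], [10, 15]].
Solving (L − 1I)v = 0 gives the eigenspace spanned by (9, -6).
With v_2 = -6, v = (9, -6), so v_1 = 9.

9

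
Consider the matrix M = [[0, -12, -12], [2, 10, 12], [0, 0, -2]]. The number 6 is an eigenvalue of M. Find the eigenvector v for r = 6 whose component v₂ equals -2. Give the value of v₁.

M − 6I = [[-6, -12, -12], [2, 4, 12], [0, 0, -8]].
Solving (M − 6I)v = 0 gives the eigenspace spanned by (4, -2, 0).
With v₂ = -2, v = (4, -2, 0), so v₁ = 4.

4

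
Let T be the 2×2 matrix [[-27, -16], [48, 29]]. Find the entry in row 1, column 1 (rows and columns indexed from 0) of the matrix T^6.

Characteristic polynomial: μ^2 - 2μ - 15 = (μ - 5)(μ + 3), so the eigenvalues are -3, 5.
μ=-3: eigenvector (2, -3).
μ=5: eigenvector (-1, 2).
P = [[2, -1], [-3, 2]], D = diag(-3, 5), P⁻¹ = [[2, 1], [3, 2]].
T⁶ = P·diag(729, 15625)·P⁻¹ = [[-43959, -29792], [89376, 60313]].
The requested entry is 60313.

60313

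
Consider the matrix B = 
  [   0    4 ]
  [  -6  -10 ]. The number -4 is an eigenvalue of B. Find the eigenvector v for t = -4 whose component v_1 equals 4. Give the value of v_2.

-4

B + 4I = [[4, 4], [-6, -6]].
Solving (B + 4I)v = 0 gives the eigenspace spanned by (4, -4).
With v_1 = 4, v = (4, -4), so v_2 = -4.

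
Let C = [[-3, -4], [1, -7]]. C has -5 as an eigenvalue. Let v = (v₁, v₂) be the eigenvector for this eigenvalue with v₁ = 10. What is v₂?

C + 5I = [[2, -4], [1, -2]].
Solving (C + 5I)v = 0 gives the eigenspace spanned by (10, 5).
With v₁ = 10, v = (10, 5), so v₂ = 5.

5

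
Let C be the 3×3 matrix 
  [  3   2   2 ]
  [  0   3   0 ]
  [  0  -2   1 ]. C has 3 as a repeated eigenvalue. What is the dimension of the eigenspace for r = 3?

C − 3I = [[0, 2, 2], [0, 0, 0], [0, -2, -2]].
This matrix has rank 1, so its null space has dimension 3 − 1 = 2.

2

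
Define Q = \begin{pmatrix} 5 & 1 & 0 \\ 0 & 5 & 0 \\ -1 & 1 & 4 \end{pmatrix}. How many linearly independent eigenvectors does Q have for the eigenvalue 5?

Q − 5I = [[0, 1, 0], [0, 0, 0], [-1, 1, -1]].
This matrix has rank 2, so its null space has dimension 3 − 2 = 1.

1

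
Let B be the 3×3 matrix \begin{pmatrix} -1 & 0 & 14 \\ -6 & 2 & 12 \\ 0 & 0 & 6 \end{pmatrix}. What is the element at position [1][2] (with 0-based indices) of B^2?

Characteristic polynomial: μ^3 - 7μ^2 + 4μ + 12 = (μ - 6)(μ - 2)(μ + 1), so the eigenvalues are -1, 2, 6.
μ=-1: eigenvector (1, 2, 0).
μ=2: eigenvector (0, 1, 0).
μ=6: eigenvector (2, 0, 1).
P = [[1, 0, 2], [2, 1, 0], [0, 0, 1]], D = diag(-1, 2, 6), P⁻¹ = [[1, 0, -2], [-2, 1, 4], [0, 0, 1]].
B² = P·diag(1, 4, 36)·P⁻¹ = [[1, 0, 70], [-6, 4, 12], [0, 0, 36]].
The requested entry is 12.

12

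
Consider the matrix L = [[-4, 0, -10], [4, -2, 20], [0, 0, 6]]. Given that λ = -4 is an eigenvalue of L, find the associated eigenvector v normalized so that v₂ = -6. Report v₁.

L + 4I = [[0, 0, -10], [4, 2, 20], [0, 0, 10]].
Solving (L + 4I)v = 0 gives the eigenspace spanned by (3, -6, 0).
With v₂ = -6, v = (3, -6, 0), so v₁ = 3.

3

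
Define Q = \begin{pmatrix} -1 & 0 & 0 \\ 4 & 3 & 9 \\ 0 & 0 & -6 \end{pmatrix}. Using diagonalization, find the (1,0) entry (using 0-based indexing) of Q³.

28

Characteristic polynomial: s^3 + 4s^2 - 15s - 18 = (s - 3)(s + 1)(s + 6), so the eigenvalues are -6, -1, 3.
s=-1: eigenvector (1, -1, 0).
s=3: eigenvector (0, 1, 0).
s=-6: eigenvector (0, -1, 1).
P = [[1, 0, 0], [-1, 1, -1], [0, 0, 1]], D = diag(-1, 3, -6), P⁻¹ = [[1, 0, 0], [1, 1, 1], [0, 0, 1]].
Q³ = P·diag(-1, 27, -216)·P⁻¹ = [[-1, 0, 0], [28, 27, 243], [0, 0, -216]].
The requested entry is 28.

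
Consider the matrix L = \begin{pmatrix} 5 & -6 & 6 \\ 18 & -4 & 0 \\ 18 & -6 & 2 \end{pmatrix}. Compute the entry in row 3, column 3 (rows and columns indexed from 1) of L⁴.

Characteristic polynomial: r^3 - 3r^2 - 18r + 40 = (r - 5)(r - 2)(r + 4), so the eigenvalues are -4, 2, 5.
r=5: eigenvector (1, 2, 2).
r=-4: eigenvector (0, 1, 1).
r=2: eigenvector (-2, -6, -5).
P = [[1, 0, -2], [2, 1, -6], [2, 1, -5]], D = diag(5, -4, 2), P⁻¹ = [[1, -2, 2], [-2, -1, 2], [0, -1, 1]].
L⁴ = P·diag(625, 256, 16)·P⁻¹ = [[625, -1218, 1218], [738, -2660, 2916], [738, -2676, 2932]].
The requested entry is 2932.

2932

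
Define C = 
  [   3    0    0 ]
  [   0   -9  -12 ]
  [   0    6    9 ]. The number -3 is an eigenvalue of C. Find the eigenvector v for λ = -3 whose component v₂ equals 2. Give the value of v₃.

-1

C + 3I = [[6, 0, 0], [0, -6, -12], [0, 6, 12]].
Solving (C + 3I)v = 0 gives the eigenspace spanned by (0, 2, -1).
With v₂ = 2, v = (0, 2, -1), so v₃ = -1.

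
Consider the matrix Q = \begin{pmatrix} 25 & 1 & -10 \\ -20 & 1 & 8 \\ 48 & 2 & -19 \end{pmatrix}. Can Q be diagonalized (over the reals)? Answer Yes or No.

Characteristic polynomial: p(t) = t^3 - 7t^2 + 15t - 9 = (t - 3)^2(t - 1).
t = 3 has algebraic multiplicity 2; rank(Q − 3I) = 2, so geometric multiplicity = 1.
Geometric multiplicity < algebraic multiplicity, so Q is not diagonalizable.

No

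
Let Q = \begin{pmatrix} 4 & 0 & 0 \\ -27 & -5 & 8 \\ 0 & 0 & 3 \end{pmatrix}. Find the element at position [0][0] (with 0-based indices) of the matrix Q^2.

16

Characteristic polynomial: μ^3 - 2μ^2 - 23μ + 60 = (μ - 4)(μ - 3)(μ + 5), so the eigenvalues are -5, 3, 4.
μ=4: eigenvector (1, -3, 0).
μ=-5: eigenvector (0, 1, 0).
μ=3: eigenvector (0, 1, 1).
P = [[1, 0, 0], [-3, 1, 1], [0, 0, 1]], D = diag(4, -5, 3), P⁻¹ = [[1, 0, 0], [3, 1, -1], [0, 0, 1]].
Q² = P·diag(16, 25, 9)·P⁻¹ = [[16, 0, 0], [27, 25, -16], [0, 0, 9]].
The requested entry is 16.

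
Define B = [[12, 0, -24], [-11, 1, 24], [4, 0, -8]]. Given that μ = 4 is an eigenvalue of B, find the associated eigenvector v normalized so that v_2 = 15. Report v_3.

-5

B − 4I = [[8, 0, -24], [-11, -3, 24], [4, 0, -12]].
Solving (B − 4I)v = 0 gives the eigenspace spanned by (-15, 15, -5).
With v_2 = 15, v = (-15, 15, -5), so v_3 = -5.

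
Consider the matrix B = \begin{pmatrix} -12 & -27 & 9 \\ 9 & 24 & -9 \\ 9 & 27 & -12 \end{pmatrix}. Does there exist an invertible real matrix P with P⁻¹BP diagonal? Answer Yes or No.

Yes

Characteristic polynomial: p(λ) = λ^3 - 27λ - 54 = (λ - 6)(λ + 3)^2.
λ = -3 has algebraic multiplicity 2; rank(B + 3I) = 1, so geometric multiplicity = 2.
Every eigenvalue has geometric = algebraic multiplicity, so B is diagonalizable.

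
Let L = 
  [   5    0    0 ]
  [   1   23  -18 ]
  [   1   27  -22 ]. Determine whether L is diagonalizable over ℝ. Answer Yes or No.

Characteristic polynomial: p(λ) = λ^3 - 6λ^2 - 15λ + 100 = (λ - 5)^2(λ + 4).
λ = 5 has algebraic multiplicity 2; rank(L − 5I) = 2, so geometric multiplicity = 1.
Geometric multiplicity < algebraic multiplicity, so L is not diagonalizable.

No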